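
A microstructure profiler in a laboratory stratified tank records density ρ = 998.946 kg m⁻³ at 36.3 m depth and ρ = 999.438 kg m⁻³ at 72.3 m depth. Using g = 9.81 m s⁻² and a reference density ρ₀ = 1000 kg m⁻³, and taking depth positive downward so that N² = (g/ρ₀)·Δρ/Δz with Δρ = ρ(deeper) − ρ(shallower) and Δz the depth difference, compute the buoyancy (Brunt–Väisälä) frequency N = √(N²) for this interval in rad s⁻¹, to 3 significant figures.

Δρ = 999.438 − 998.946 = 0.492 kg m⁻³ over Δz = 72.3 − 36.3 = 36 m.
N² = (9.81/1000) × (0.492/36) = 1.3407 × 10⁻⁴ s⁻².
N = √(1.3407 × 10⁻⁴) = 0.011579 rad s⁻¹ ≈ 0.0116 rad s⁻¹.

0.0116 rad s⁻¹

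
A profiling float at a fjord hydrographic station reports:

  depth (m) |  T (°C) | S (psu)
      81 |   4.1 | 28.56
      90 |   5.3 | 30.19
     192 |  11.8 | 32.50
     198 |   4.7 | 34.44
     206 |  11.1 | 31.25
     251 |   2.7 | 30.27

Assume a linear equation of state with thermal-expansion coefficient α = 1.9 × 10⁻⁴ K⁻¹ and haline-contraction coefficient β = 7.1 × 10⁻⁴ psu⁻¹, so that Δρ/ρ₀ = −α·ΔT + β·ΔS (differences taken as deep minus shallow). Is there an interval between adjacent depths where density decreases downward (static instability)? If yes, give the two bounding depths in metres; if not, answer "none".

198–206 m

Evaluate Δρ/ρ₀ = −αΔT + βΔS across each adjacent pair:
  81–90 m: −αΔT+βΔS = −(1.9 × 10⁻⁴)(+1.2)+(7.1 × 10⁻⁴)(+1.63) = 9.3 × 10⁻⁴ → stable
  90–192 m: −αΔT+βΔS = −(1.9 × 10⁻⁴)(+6.5)+(7.1 × 10⁻⁴)(+2.31) = 4.1 × 10⁻⁴ → stable
  192–198 m: −αΔT+βΔS = −(1.9 × 10⁻⁴)(-7.1)+(7.1 × 10⁻⁴)(+1.94) = 2.7 × 10⁻³ → stable
  198–206 m: −αΔT+βΔS = −(1.9 × 10⁻⁴)(+6.4)+(7.1 × 10⁻⁴)(-3.19) = -3.5 × 10⁻³ → UNSTABLE
  206–251 m: −αΔT+βΔS = −(1.9 × 10⁻⁴)(-8.4)+(7.1 × 10⁻⁴)(-0.98) = 9.0 × 10⁻⁴ → stable
The 198–206 m interval has Δρ < 0: lighter water underlies denser water.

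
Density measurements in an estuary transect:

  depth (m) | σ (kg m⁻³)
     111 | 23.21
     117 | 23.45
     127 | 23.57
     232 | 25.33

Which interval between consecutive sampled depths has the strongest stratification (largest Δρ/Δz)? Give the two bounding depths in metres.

Compute the density gradient over each adjacent pair:
  111–117 m: Δρ/Δz = 0.24/6 = 0.040 kg m⁻⁴
  117–127 m: Δρ/Δz = 0.12/10 = 0.012 kg m⁻⁴
  127–232 m: Δρ/Δz = 1.76/105 = 0.017 kg m⁻⁴
The largest gradient is in the 111–117 m interval — the pycnocline.

111–117 m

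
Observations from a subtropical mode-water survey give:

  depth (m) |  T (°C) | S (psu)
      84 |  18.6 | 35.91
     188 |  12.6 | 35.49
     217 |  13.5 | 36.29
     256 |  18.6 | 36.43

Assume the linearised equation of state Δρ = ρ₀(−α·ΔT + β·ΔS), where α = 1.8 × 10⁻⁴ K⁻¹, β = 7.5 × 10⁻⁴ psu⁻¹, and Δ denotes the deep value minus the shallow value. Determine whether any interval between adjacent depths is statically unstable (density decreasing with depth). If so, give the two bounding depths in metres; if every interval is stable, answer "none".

Evaluate Δρ/ρ₀ = −αΔT + βΔS across each adjacent pair:
  84–188 m: −αΔT+βΔS = −(1.8 × 10⁻⁴)(-6.0)+(7.5 × 10⁻⁴)(-0.42) = 7.7 × 10⁻⁴ → stable
  188–217 m: −αΔT+βΔS = −(1.8 × 10⁻⁴)(+0.9)+(7.5 × 10⁻⁴)(+0.80) = 4.4 × 10⁻⁴ → stable
  217–256 m: −αΔT+βΔS = −(1.8 × 10⁻⁴)(+5.1)+(7.5 × 10⁻⁴)(+0.14) = -8.1 × 10⁻⁴ → UNSTABLE
The 217–256 m interval has Δρ < 0: lighter water underlies denser water.

217–256 m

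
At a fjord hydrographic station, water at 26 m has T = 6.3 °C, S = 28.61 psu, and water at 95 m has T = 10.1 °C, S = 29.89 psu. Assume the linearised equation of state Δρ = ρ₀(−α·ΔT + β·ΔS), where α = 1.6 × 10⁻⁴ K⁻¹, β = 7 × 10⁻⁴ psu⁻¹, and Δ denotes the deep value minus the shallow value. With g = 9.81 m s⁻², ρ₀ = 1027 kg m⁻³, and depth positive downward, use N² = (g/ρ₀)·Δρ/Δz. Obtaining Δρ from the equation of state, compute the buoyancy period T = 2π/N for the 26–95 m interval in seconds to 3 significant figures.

982 s

ΔT = +3.8 K, ΔS = +1.28 psu (deep − shallow).
Δρ/ρ₀ = −αΔT + βΔS = -6.08 × 10⁻⁴ + 8.96 × 10⁻⁴ = 2.88 × 10⁻⁴, so Δρ ≈ 0.2958 kg m⁻³.
N² = (g/ρ₀)·Δρ/Δz = g·(Δρ/ρ₀)/Δz = 9.81 × 2.88 × 10⁻⁴ / 69 = 4.0946 × 10⁻⁵ s⁻².
N = √(4.0946 × 10⁻⁵) = 6.3989 × 10⁻³ rad s⁻¹ → T = 2π/N = 981.92 s ≈ 982 s.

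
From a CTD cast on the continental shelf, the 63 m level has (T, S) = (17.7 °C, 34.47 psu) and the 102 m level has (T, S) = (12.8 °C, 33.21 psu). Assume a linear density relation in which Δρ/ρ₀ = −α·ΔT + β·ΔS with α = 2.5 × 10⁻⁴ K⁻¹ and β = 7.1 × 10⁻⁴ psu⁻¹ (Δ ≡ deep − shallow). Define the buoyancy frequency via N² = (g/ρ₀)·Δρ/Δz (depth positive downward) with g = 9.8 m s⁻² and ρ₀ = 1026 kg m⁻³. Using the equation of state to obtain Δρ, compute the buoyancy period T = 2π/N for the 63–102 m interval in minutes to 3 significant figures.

11.5 min

ΔT = -4.9 K, ΔS = -1.26 psu (deep − shallow).
Δρ/ρ₀ = −αΔT + βΔS = 1.225 × 10⁻³ − 8.946 × 10⁻⁴ = 3.304 × 10⁻⁴, so Δρ ≈ 0.3390 kg m⁻³.
N² = (g/ρ₀)·Δρ/Δz = g·(Δρ/ρ₀)/Δz = 9.8 × 3.304 × 10⁻⁴ / 39 = 8.3024 × 10⁻⁵ s⁻².
N = √(8.3024 × 10⁻⁵) = 9.1118 × 10⁻³ rad s⁻¹ → T = 2π/N = 689.57 s = 11.493 min ≈ 11.5 min.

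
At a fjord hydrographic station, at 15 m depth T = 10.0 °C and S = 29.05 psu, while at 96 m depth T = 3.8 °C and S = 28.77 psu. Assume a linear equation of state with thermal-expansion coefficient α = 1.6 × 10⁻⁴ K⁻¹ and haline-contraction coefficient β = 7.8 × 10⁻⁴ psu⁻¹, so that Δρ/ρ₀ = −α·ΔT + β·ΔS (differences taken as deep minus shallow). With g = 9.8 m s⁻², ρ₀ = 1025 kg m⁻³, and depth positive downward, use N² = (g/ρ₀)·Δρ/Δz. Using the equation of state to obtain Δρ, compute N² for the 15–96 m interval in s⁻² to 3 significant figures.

ΔT = -6.2 K, ΔS = -0.28 psu (deep − shallow).
Δρ/ρ₀ = −αΔT + βΔS = 9.92 × 10⁻⁴ − 2.184 × 10⁻⁴ = 7.736 × 10⁻⁴, so Δρ ≈ 0.7929 kg m⁻³.
N² = (g/ρ₀)·Δρ/Δz = g·(Δρ/ρ₀)/Δz = 9.8 × 7.736 × 10⁻⁴ / 81 = 9.3596 × 10⁻⁵ s⁻² ≈ 9.36 × 10⁻⁵ s⁻².

9.36 × 10⁻⁵ s⁻²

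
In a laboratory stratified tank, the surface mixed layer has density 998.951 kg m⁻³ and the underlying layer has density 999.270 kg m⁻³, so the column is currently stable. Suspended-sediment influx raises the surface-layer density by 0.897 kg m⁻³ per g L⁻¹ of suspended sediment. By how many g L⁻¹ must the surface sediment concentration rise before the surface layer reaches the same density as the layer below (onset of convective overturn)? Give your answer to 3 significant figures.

Density deficit of the surface layer: 999.270 − 998.951 = 0.319 kg m⁻³.
Required change = 0.319 / 0.897 = 0.356 g L⁻¹.

0.356 g L⁻¹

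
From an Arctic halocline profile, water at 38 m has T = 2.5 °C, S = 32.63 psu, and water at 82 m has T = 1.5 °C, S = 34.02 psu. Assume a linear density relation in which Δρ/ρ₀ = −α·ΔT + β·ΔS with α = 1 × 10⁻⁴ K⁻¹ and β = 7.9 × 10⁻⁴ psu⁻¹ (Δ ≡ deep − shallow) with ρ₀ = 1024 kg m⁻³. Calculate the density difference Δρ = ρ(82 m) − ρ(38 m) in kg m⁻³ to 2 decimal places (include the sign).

ΔT = -1.0 K, ΔS = +1.39 psu (deep − shallow).
Δρ/ρ₀ = −(1 × 10⁻⁴)(-1.0) + (7.9 × 10⁻⁴)(+1.39) = 1.1981 × 10⁻³.
Δρ = 1024 × (1.1981 × 10⁻³) = +1.23 kg m⁻³.
Positive Δρ: denser below, stable.

+1.23 kg m⁻³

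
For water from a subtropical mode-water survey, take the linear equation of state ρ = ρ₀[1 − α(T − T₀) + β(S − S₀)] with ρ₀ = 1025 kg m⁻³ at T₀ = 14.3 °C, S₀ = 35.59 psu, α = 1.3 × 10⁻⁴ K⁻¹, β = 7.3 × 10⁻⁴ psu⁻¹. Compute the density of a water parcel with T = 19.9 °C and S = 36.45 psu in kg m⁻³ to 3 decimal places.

T − T₀ = +5.6 K, S − S₀ = +0.86 psu.
Bracket = 1 − α·(+5.6) + β·(+0.86) = 1 + (-1.002 × 10⁻⁴) = 0.9998998.
ρ = 1025 × 0.9998998 = 1024.897 kg m⁻³.

1024.897 kg m⁻³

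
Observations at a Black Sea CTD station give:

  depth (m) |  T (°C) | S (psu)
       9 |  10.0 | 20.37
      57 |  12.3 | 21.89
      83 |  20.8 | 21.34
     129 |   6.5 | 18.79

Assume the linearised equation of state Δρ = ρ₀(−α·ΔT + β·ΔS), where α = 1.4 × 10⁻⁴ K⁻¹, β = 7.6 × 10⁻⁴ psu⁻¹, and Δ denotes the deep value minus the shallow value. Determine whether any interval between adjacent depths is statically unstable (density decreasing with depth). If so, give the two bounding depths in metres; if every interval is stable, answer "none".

Evaluate Δρ/ρ₀ = −αΔT + βΔS across each adjacent pair:
  9–57 m: −αΔT+βΔS = −(1.4 × 10⁻⁴)(+2.3)+(7.6 × 10⁻⁴)(+1.52) = 8.3 × 10⁻⁴ → stable
  57–83 m: −αΔT+βΔS = −(1.4 × 10⁻⁴)(+8.5)+(7.6 × 10⁻⁴)(-0.55) = -1.6 × 10⁻³ → UNSTABLE
  83–129 m: −αΔT+βΔS = −(1.4 × 10⁻⁴)(-14.3)+(7.6 × 10⁻⁴)(-2.55) = 6.4 × 10⁻⁵ → stable
The 57–83 m interval has Δρ < 0: lighter water underlies denser water.

57–83 m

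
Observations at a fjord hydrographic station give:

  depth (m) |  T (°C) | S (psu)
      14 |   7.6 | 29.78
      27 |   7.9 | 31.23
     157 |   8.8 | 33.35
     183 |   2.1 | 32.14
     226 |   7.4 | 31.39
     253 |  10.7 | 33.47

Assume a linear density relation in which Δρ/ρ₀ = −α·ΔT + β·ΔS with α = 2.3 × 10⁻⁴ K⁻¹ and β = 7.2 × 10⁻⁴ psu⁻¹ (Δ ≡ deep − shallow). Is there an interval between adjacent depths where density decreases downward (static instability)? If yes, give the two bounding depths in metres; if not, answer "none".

Evaluate Δρ/ρ₀ = −αΔT + βΔS across each adjacent pair:
  14–27 m: −αΔT+βΔS = −(2.3 × 10⁻⁴)(+0.3)+(7.2 × 10⁻⁴)(+1.45) = 9.7 × 10⁻⁴ → stable
  27–157 m: −αΔT+βΔS = −(2.3 × 10⁻⁴)(+0.9)+(7.2 × 10⁻⁴)(+2.12) = 1.3 × 10⁻³ → stable
  157–183 m: −αΔT+βΔS = −(2.3 × 10⁻⁴)(-6.7)+(7.2 × 10⁻⁴)(-1.21) = 6.7 × 10⁻⁴ → stable
  183–226 m: −αΔT+βΔS = −(2.3 × 10⁻⁴)(+5.3)+(7.2 × 10⁻⁴)(-0.75) = -1.8 × 10⁻³ → UNSTABLE
  226–253 m: −αΔT+βΔS = −(2.3 × 10⁻⁴)(+3.3)+(7.2 × 10⁻⁴)(+2.08) = 7.4 × 10⁻⁴ → stable
The 183–226 m interval has Δρ < 0: lighter water underlies denser water.

183–226 m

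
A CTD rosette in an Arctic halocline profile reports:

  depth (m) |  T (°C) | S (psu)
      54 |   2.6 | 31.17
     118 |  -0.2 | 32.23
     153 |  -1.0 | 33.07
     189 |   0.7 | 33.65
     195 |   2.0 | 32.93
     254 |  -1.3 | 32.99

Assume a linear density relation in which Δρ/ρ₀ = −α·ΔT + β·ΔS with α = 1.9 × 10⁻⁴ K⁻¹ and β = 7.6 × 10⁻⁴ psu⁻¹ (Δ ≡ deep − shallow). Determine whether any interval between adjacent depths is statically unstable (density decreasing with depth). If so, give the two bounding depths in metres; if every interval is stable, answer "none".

Evaluate Δρ/ρ₀ = −αΔT + βΔS across each adjacent pair:
  54–118 m: −αΔT+βΔS = −(1.9 × 10⁻⁴)(-2.8)+(7.6 × 10⁻⁴)(+1.06) = 1.3 × 10⁻³ → stable
  118–153 m: −αΔT+βΔS = −(1.9 × 10⁻⁴)(-0.8)+(7.6 × 10⁻⁴)(+0.84) = 7.9 × 10⁻⁴ → stable
  153–189 m: −αΔT+βΔS = −(1.9 × 10⁻⁴)(+1.7)+(7.6 × 10⁻⁴)(+0.58) = 1.2 × 10⁻⁴ → stable
  189–195 m: −αΔT+βΔS = −(1.9 × 10⁻⁴)(+1.3)+(7.6 × 10⁻⁴)(-0.72) = -7.9 × 10⁻⁴ → UNSTABLE
  195–254 m: −αΔT+βΔS = −(1.9 × 10⁻⁴)(-3.3)+(7.6 × 10⁻⁴)(+0.06) = 6.7 × 10⁻⁴ → stable
The 189–195 m interval has Δρ < 0: lighter water underlies denser water.

189–195 m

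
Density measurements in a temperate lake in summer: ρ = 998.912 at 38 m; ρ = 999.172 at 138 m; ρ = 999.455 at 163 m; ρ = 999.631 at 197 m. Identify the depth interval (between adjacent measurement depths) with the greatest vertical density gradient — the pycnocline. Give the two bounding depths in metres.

138–163 m

Compute the density gradient over each adjacent pair:
  38–138 m: Δρ/Δz = 0.260/100 = 2.6 × 10⁻³ kg m⁻⁴
  138–163 m: Δρ/Δz = 0.283/25 = 0.011 kg m⁻⁴
  163–197 m: Δρ/Δz = 0.176/34 = 5.2 × 10⁻³ kg m⁻⁴
The largest gradient is in the 138–163 m interval — the pycnocline.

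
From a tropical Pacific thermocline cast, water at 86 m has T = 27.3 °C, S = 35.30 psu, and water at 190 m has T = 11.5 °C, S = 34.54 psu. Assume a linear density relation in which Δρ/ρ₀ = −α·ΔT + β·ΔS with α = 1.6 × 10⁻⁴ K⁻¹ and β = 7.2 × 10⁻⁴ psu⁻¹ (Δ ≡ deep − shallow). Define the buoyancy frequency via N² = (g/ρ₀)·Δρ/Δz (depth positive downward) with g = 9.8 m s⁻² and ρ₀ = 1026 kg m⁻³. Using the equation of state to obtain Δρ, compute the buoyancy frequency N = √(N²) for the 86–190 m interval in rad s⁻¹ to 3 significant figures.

0.0137 rad s⁻¹

ΔT = -15.8 K, ΔS = -0.76 psu (deep − shallow).
Δρ/ρ₀ = −αΔT + βΔS = 2.528 × 10⁻³ − 5.472 × 10⁻⁴ = 1.9808 × 10⁻³, so Δρ ≈ 2.032 kg m⁻³.
N² = (g/ρ₀)·Δρ/Δz = g·(Δρ/ρ₀)/Δz = 9.8 × 1.9808 × 10⁻³ / 104 = 1.8665 × 10⁻⁴ s⁻².
N = √(1.8665 × 10⁻⁴) = 0.013662 rad s⁻¹ ≈ 0.0137 rad s⁻¹.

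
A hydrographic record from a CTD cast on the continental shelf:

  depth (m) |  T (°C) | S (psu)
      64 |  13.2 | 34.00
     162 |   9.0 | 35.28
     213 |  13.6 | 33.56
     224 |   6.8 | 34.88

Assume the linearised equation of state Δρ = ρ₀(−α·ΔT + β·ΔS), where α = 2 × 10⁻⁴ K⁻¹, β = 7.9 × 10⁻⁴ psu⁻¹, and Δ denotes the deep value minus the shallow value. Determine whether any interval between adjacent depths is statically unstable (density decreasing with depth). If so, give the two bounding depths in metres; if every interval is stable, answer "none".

162–213 m

Evaluate Δρ/ρ₀ = −αΔT + βΔS across each adjacent pair:
  64–162 m: −αΔT+βΔS = −(2 × 10⁻⁴)(-4.2)+(7.9 × 10⁻⁴)(+1.28) = 1.9 × 10⁻³ → stable
  162–213 m: −αΔT+βΔS = −(2 × 10⁻⁴)(+4.6)+(7.9 × 10⁻⁴)(-1.72) = -2.3 × 10⁻³ → UNSTABLE
  213–224 m: −αΔT+βΔS = −(2 × 10⁻⁴)(-6.8)+(7.9 × 10⁻⁴)(+1.32) = 2.4 × 10⁻³ → stable
The 162–213 m interval has Δρ < 0: lighter water underlies denser water.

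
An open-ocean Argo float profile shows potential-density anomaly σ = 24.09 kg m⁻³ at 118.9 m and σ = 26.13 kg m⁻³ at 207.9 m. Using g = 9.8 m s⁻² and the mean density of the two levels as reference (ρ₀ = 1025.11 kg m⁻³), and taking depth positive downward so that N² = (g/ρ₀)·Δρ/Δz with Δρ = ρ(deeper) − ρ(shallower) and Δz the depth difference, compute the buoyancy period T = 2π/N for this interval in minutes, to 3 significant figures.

7.07 min

Δρ = 1026.13 − 1024.09 = 2.04 kg m⁻³ over Δz = 207.9 − 118.9 = 89 m.
N² = (9.8/1025.11) × (2.04/89) = 2.1913 × 10⁻⁴ s⁻².
N = √(2.1913 × 10⁻⁴) = 0.014803 rad s⁻¹, so T = 2π/N = 424.45 s = 7.0742 min ≈ 7.07 min.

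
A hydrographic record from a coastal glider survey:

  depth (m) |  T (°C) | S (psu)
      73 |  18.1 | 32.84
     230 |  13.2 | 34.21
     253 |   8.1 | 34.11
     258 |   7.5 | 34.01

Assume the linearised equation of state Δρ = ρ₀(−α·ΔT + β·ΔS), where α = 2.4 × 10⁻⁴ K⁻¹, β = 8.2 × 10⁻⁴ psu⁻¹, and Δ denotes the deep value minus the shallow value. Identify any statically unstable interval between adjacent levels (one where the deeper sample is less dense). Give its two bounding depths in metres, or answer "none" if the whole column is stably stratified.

none

Evaluate Δρ/ρ₀ = −αΔT + βΔS across each adjacent pair:
  73–230 m: −αΔT+βΔS = −(2.4 × 10⁻⁴)(-4.9)+(8.2 × 10⁻⁴)(+1.37) = 2.3 × 10⁻³ → stable
  230–253 m: −αΔT+βΔS = −(2.4 × 10⁻⁴)(-5.1)+(8.2 × 10⁻⁴)(-0.10) = 1.1 × 10⁻³ → stable
  253–258 m: −αΔT+βΔS = −(2.4 × 10⁻⁴)(-0.6)+(8.2 × 10⁻⁴)(-0.10) = 6.2 × 10⁻⁵ → stable
Every interval has Δρ > 0: the column is stably stratified throughout.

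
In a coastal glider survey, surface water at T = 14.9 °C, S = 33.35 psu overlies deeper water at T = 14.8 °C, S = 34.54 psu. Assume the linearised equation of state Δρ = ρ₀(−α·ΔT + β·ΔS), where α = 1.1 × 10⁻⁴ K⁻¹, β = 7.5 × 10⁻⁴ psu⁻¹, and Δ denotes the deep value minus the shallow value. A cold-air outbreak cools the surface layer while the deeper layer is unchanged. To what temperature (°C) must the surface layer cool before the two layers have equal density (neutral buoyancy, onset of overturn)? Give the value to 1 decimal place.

6.7 °C

Neutral buoyancy requires Δρ = 0, i.e. −α(T_deep − T_surf′) + β(S_deep − S_surf) = 0.
T_surf′ = T_deep − (β/α)·ΔS = 14.8 − (7.5 × 10⁻⁴/1.1 × 10⁻⁴)·(+1.19) = 6.686 °C.
Cooling required: 14.9 − (6.686) = 8.214 °C.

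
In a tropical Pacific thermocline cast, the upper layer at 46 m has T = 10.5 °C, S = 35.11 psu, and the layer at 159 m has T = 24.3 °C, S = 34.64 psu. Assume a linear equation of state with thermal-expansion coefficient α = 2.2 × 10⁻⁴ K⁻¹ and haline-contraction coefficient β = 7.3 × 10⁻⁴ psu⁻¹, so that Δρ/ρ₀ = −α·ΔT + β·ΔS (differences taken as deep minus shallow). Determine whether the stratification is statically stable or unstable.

unstable

ΔT = 24.3 − 10.5 = +13.8 K and ΔS = 34.64 − 35.11 = -0.47 psu (deep − shallow).
−αΔT = -3.036 × 10⁻³; βΔS = -3.431 × 10⁻⁴; sum Δρ/ρ₀ = -3.3791 × 10⁻³.
Δρ/ρ₀ < 0, so Δρ < 0: deeper water is lighter → statically unstable; the column would overturn.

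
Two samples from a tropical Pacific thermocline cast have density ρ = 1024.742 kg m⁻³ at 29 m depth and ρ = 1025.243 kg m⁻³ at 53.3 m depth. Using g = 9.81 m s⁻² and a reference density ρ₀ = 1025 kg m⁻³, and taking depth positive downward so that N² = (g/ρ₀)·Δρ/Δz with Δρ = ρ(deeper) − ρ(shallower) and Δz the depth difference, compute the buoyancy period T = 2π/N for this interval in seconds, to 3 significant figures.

Δρ = 1025.243 − 1024.742 = 0.501 kg m⁻³ over Δz = 53.3 − 29 = 24.3 m.
N² = (9.81/1025) × (0.501/24.3) = 1.9732 × 10⁻⁴ s⁻².
N = √(1.9732 × 10⁻⁴) = 0.014047 rad s⁻¹, so T = 2π/N = 447.30 s ≈ 447 s.
N² > 0, so the interval is statically stable.

447 s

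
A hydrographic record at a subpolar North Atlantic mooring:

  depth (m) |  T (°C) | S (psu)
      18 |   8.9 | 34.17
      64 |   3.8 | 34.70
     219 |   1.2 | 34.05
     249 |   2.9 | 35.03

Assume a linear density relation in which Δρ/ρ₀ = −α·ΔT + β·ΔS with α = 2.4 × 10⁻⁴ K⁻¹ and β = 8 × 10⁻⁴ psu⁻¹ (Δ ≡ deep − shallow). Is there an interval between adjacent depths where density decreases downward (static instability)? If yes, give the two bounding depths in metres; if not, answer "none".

Evaluate Δρ/ρ₀ = −αΔT + βΔS across each adjacent pair:
  18–64 m: −αΔT+βΔS = −(2.4 × 10⁻⁴)(-5.1)+(8 × 10⁻⁴)(+0.53) = 1.6 × 10⁻³ → stable
  64–219 m: −αΔT+βΔS = −(2.4 × 10⁻⁴)(-2.6)+(8 × 10⁻⁴)(-0.65) = 1.0 × 10⁻⁴ → stable
  219–249 m: −αΔT+βΔS = −(2.4 × 10⁻⁴)(+1.7)+(8 × 10⁻⁴)(+0.98) = 3.8 × 10⁻⁴ → stable
Every interval has Δρ > 0: the column is stably stratified throughout.

none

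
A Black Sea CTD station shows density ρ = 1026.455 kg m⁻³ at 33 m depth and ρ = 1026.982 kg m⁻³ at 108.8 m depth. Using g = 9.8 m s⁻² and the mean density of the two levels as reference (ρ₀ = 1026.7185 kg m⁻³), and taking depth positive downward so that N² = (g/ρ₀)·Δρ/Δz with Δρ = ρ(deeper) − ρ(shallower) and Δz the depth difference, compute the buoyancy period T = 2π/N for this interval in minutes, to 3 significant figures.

12.9 min

Δρ = 1026.982 − 1026.455 = 0.527 kg m⁻³ over Δz = 108.8 − 33 = 75.8 m.
N² = (9.8/1026.7185) × (0.527/75.8) = 6.6361 × 10⁻⁵ s⁻².
N = √(6.6361 × 10⁻⁵) = 8.1462 × 10⁻³ rad s⁻¹, so T = 2π/N = 771.30 s = 12.855 min ≈ 12.9 min.
N² > 0, so the interval is statically stable.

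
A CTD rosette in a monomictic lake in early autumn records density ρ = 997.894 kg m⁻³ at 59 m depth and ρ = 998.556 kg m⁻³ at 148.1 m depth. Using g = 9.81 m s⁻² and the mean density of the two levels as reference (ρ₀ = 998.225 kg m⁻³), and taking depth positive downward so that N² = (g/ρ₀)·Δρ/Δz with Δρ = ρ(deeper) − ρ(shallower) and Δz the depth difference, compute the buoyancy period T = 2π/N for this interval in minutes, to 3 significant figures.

12.3 min

Δρ = 998.556 − 997.894 = 0.662 kg m⁻³ over Δz = 148.1 − 59 = 89.1 m.
N² = (9.81/998.225) × (0.662/89.1) = 7.3016 × 10⁻⁵ s⁻².
N = √(7.3016 × 10⁻⁵) = 8.5449 × 10⁻³ rad s⁻¹, so T = 2π/N = 735.31 s = 12.255 min ≈ 12.3 min.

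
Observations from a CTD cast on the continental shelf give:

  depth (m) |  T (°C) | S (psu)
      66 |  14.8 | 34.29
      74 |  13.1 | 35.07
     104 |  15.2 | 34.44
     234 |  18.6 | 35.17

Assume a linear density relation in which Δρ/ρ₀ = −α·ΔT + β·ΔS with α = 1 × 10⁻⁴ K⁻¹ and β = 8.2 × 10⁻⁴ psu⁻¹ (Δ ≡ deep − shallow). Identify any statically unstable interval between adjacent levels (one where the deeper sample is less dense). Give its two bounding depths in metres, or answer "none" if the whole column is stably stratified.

74–104 m

Evaluate Δρ/ρ₀ = −αΔT + βΔS across each adjacent pair:
  66–74 m: −αΔT+βΔS = −(1 × 10⁻⁴)(-1.7)+(8.2 × 10⁻⁴)(+0.78) = 8.1 × 10⁻⁴ → stable
  74–104 m: −αΔT+βΔS = −(1 × 10⁻⁴)(+2.1)+(8.2 × 10⁻⁴)(-0.63) = -7.3 × 10⁻⁴ → UNSTABLE
  104–234 m: −αΔT+βΔS = −(1 × 10⁻⁴)(+3.4)+(8.2 × 10⁻⁴)(+0.73) = 2.6 × 10⁻⁴ → stable
The 74–104 m interval has Δρ < 0: lighter water underlies denser water.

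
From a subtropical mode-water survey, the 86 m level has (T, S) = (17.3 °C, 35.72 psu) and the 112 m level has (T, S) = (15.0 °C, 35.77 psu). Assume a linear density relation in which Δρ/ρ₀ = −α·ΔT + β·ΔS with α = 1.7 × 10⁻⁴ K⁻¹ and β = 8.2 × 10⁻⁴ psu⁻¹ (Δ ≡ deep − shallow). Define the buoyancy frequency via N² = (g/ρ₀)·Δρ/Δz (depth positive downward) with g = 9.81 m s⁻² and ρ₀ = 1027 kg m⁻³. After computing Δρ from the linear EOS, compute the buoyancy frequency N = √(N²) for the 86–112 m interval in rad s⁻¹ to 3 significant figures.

ΔT = -2.3 K, ΔS = +0.05 psu (deep − shallow).
Δρ/ρ₀ = −αΔT + βΔS = 3.91 × 10⁻⁴ + 4.10 × 10⁻⁵ = 4.32 × 10⁻⁴, so Δρ ≈ 0.4437 kg m⁻³.
N² = (g/ρ₀)·Δρ/Δz = g·(Δρ/ρ₀)/Δz = 9.81 × 4.32 × 10⁻⁴ / 26 = 1.6300 × 10⁻⁴ s⁻².
N = √(1.6300 × 10⁻⁴) = 0.012767 rad s⁻¹ ≈ 0.0128 rad s⁻¹.

0.0128 rad s⁻¹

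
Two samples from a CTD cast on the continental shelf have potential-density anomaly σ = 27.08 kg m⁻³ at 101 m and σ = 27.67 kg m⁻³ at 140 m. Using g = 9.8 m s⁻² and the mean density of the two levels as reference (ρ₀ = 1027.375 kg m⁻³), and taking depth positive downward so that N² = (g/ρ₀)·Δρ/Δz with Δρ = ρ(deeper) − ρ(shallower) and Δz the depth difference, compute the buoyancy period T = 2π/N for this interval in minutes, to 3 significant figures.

8.72 min

Δρ = 1027.67 − 1027.08 = 0.59 kg m⁻³ over Δz = 140 − 101 = 39 m.
N² = (9.8/1027.375) × (0.59/39) = 1.4431 × 10⁻⁴ s⁻².
N = √(1.4431 × 10⁻⁴) = 0.012013 rad s⁻¹, so T = 2π/N = 523.03 s = 8.7172 min ≈ 8.72 min.
N² > 0, so the interval is statically stable.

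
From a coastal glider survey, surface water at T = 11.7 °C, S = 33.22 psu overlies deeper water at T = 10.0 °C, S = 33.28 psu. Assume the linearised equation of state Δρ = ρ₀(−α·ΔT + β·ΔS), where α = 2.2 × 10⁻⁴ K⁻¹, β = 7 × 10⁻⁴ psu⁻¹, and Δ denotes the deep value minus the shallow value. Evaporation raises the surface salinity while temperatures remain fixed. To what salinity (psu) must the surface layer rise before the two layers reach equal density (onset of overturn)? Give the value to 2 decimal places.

Neutral buoyancy requires −α(T_deep − T_surf) + β(S_deep − S_surf′) = 0.
S_surf′ = S_deep − (α/β)·ΔT = 33.28 − (2.2 × 10⁻⁴/7 × 10⁻⁴)·(-1.7) = 33.8143 psu.
Increase required: 33.8143 − 33.22 = 0.5943 psu.

33.81 psu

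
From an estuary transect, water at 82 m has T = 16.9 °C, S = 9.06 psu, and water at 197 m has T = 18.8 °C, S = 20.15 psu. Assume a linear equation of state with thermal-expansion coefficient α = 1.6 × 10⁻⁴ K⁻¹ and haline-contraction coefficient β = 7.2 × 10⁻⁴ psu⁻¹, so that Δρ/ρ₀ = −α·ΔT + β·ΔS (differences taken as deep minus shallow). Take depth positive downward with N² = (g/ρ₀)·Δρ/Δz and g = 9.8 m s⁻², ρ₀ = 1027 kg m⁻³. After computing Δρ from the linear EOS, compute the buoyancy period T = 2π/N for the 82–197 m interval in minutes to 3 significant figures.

4.09 min

ΔT = +1.9 K, ΔS = +11.09 psu (deep − shallow).
Δρ/ρ₀ = −αΔT + βΔS = -3.04 × 10⁻⁴ + 7.9848 × 10⁻³ = 7.6808 × 10⁻³, so Δρ ≈ 7.888 kg m⁻³.
N² = (g/ρ₀)·Δρ/Δz = g·(Δρ/ρ₀)/Δz = 9.8 × 7.6808 × 10⁻³ / 115 = 6.5454 × 10⁻⁴ s⁻².
N = √(6.5454 × 10⁻⁴) = 0.025584 rad s⁻¹ → T = 2π/N = 245.59 s = 4.0932 min ≈ 4.09 min.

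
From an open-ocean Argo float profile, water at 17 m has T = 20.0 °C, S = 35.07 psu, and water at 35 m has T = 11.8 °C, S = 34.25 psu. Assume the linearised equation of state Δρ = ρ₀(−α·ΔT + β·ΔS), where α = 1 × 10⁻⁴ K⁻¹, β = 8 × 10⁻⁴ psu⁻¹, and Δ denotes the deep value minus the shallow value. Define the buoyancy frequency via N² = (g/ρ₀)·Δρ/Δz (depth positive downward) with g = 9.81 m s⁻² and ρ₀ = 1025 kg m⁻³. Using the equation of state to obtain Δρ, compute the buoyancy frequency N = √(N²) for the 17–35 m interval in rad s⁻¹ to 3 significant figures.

ΔT = -8.2 K, ΔS = -0.82 psu (deep − shallow).
Δρ/ρ₀ = −αΔT + βΔS = 8.20 × 10⁻⁴ − 6.56 × 10⁻⁴ = 1.64 × 10⁻⁴, so Δρ ≈ 0.1681 kg m⁻³.
N² = (g/ρ₀)·Δρ/Δz = g·(Δρ/ρ₀)/Δz = 9.81 × 1.64 × 10⁻⁴ / 18 = 8.9380 × 10⁻⁵ s⁻².
N = √(8.9380 × 10⁻⁵) = 9.4541 × 10⁻³ rad s⁻¹ ≈ 9.45 × 10⁻³ rad s⁻¹.

9.45 × 10⁻³ rad s⁻¹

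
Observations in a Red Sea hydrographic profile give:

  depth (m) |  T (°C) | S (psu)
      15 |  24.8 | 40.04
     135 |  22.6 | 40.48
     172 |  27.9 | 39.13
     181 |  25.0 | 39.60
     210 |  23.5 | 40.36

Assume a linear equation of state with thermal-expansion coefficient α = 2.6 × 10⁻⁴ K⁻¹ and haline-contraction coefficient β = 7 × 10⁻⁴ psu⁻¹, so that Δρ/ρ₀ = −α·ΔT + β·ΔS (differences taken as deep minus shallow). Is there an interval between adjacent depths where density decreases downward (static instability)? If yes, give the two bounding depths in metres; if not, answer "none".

Evaluate Δρ/ρ₀ = −αΔT + βΔS across each adjacent pair:
  15–135 m: −αΔT+βΔS = −(2.6 × 10⁻⁴)(-2.2)+(7 × 10⁻⁴)(+0.44) = 8.8 × 10⁻⁴ → stable
  135–172 m: −αΔT+βΔS = −(2.6 × 10⁻⁴)(+5.3)+(7 × 10⁻⁴)(-1.35) = -2.3 × 10⁻³ → UNSTABLE
  172–181 m: −αΔT+βΔS = −(2.6 × 10⁻⁴)(-2.9)+(7 × 10⁻⁴)(+0.47) = 1.1 × 10⁻³ → stable
  181–210 m: −αΔT+βΔS = −(2.6 × 10⁻⁴)(-1.5)+(7 × 10⁻⁴)(+0.76) = 9.2 × 10⁻⁴ → stable
The 135–172 m interval has Δρ < 0: lighter water underlies denser water.

135–172 m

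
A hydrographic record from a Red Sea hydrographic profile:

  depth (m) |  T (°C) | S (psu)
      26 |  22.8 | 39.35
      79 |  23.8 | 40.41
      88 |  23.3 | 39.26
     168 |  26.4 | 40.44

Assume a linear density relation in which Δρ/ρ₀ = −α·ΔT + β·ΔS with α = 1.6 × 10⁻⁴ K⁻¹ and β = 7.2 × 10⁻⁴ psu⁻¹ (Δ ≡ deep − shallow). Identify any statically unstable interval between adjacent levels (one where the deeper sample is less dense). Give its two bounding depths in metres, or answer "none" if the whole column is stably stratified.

79–88 m

Evaluate Δρ/ρ₀ = −αΔT + βΔS across each adjacent pair:
  26–79 m: −αΔT+βΔS = −(1.6 × 10⁻⁴)(+1.0)+(7.2 × 10⁻⁴)(+1.06) = 6.0 × 10⁻⁴ → stable
  79–88 m: −αΔT+βΔS = −(1.6 × 10⁻⁴)(-0.5)+(7.2 × 10⁻⁴)(-1.15) = -7.5 × 10⁻⁴ → UNSTABLE
  88–168 m: −αΔT+βΔS = −(1.6 × 10⁻⁴)(+3.1)+(7.2 × 10⁻⁴)(+1.18) = 3.5 × 10⁻⁴ → stable
The 79–88 m interval has Δρ < 0: lighter water underlies denser water.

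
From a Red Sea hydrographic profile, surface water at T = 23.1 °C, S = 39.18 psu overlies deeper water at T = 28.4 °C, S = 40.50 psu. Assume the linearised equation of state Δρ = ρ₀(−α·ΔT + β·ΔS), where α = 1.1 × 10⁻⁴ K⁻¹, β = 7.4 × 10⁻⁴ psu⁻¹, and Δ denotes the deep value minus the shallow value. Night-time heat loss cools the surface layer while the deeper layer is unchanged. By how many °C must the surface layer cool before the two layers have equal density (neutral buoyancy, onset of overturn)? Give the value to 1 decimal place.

3.6 °C

Neutral buoyancy requires Δρ = 0, i.e. −α(T_deep − T_surf′) + β(S_deep − S_surf) = 0.
T_surf′ = T_deep − (β/α)·ΔS = 28.4 − (7.4 × 10⁻⁴/1.1 × 10⁻⁴)·(+1.32) = 19.520 °C.
Cooling required: 23.1 − (19.520) = 3.580 °C.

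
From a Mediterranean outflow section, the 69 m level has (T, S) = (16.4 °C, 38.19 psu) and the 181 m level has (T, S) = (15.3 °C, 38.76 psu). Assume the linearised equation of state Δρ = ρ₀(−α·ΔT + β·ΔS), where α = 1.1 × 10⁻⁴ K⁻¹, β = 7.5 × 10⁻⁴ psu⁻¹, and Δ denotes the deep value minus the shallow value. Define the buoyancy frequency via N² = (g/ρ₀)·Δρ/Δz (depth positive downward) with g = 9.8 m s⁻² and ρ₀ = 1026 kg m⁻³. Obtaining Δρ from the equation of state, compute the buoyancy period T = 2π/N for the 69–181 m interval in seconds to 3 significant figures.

ΔT = -1.1 K, ΔS = +0.57 psu (deep − shallow).
Δρ/ρ₀ = −αΔT + βΔS = 1.21 × 10⁻⁴ + 4.275 × 10⁻⁴ = 5.485 × 10⁻⁴, so Δρ ≈ 0.5628 kg m⁻³.
N² = (g/ρ₀)·Δρ/Δz = g·(Δρ/ρ₀)/Δz = 9.8 × 5.485 × 10⁻⁴ / 112 = 4.7994 × 10⁻⁵ s⁻².
N = √(4.7994 × 10⁻⁵) = 6.9278 × 10⁻³ rad s⁻¹ → T = 2π/N = 906.95 s ≈ 907 s.

907 s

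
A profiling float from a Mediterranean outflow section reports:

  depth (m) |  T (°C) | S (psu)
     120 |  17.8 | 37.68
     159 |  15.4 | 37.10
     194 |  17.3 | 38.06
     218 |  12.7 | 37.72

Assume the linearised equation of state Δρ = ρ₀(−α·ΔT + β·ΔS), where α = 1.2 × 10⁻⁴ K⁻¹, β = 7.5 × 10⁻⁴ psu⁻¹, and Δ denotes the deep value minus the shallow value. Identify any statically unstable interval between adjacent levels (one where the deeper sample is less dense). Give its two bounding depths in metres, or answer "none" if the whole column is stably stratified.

Evaluate Δρ/ρ₀ = −αΔT + βΔS across each adjacent pair:
  120–159 m: −αΔT+βΔS = −(1.2 × 10⁻⁴)(-2.4)+(7.5 × 10⁻⁴)(-0.58) = -1.5 × 10⁻⁴ → UNSTABLE
  159–194 m: −αΔT+βΔS = −(1.2 × 10⁻⁴)(+1.9)+(7.5 × 10⁻⁴)(+0.96) = 4.9 × 10⁻⁴ → stable
  194–218 m: −αΔT+βΔS = −(1.2 × 10⁻⁴)(-4.6)+(7.5 × 10⁻⁴)(-0.34) = 3.0 × 10⁻⁴ → stable
The 120–159 m interval has Δρ < 0: lighter water underlies denser water.

120–159 m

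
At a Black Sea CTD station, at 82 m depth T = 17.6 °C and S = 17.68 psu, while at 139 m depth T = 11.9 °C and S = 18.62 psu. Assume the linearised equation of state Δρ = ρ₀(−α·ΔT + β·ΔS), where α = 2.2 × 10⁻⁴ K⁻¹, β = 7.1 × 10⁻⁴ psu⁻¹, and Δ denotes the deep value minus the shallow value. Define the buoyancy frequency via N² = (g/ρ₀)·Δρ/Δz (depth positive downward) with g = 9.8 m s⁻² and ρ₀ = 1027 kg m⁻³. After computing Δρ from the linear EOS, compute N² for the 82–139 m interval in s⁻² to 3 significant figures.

ΔT = -5.7 K, ΔS = +0.94 psu (deep − shallow).
Δρ/ρ₀ = −αΔT + βΔS = 1.254 × 10⁻³ + 6.674 × 10⁻⁴ = 1.9214 × 10⁻³, so Δρ ≈ 1.973 kg m⁻³.
N² = (g/ρ₀)·Δρ/Δz = g·(Δρ/ρ₀)/Δz = 9.8 × 1.9214 × 10⁻³ / 57 = 3.3035 × 10⁻⁴ s⁻² ≈ 3.30 × 10⁻⁴ s⁻².

3.30 × 10⁻⁴ s⁻²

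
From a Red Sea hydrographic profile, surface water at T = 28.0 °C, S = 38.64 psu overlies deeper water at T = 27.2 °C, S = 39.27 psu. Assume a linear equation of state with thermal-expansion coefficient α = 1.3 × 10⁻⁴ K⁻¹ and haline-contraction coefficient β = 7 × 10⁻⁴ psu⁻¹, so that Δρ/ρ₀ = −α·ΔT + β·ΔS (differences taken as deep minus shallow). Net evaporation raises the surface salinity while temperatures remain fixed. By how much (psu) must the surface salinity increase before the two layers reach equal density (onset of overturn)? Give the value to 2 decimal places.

Neutral buoyancy requires −α(T_deep − T_surf) + β(S_deep − S_surf′) = 0.
S_surf′ = S_deep − (α/β)·ΔT = 39.27 − (1.3 × 10⁻⁴/7 × 10⁻⁴)·(-0.8) = 39.4186 psu.
Increase required: 39.4186 − 38.64 = 0.7786 psu.

0.78 psu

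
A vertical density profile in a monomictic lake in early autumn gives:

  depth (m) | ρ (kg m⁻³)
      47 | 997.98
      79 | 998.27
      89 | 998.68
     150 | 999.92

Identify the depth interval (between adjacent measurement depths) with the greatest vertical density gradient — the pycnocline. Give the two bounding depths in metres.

Compute the density gradient over each adjacent pair:
  47–79 m: Δρ/Δz = 0.29/32 = 9.1 × 10⁻³ kg m⁻⁴
  79–89 m: Δρ/Δz = 0.41/10 = 0.041 kg m⁻⁴
  89–150 m: Δρ/Δz = 1.24/61 = 0.020 kg m⁻⁴
The largest gradient is in the 79–89 m interval — the pycnocline.

79–89 m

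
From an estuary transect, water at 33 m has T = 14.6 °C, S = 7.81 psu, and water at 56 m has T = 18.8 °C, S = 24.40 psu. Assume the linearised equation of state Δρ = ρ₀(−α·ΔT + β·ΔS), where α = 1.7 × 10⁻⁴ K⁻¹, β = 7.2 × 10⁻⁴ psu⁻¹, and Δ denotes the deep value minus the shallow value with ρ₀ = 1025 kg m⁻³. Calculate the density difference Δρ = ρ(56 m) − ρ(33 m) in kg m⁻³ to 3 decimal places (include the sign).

ΔT = +4.2 K, ΔS = +16.59 psu (deep − shallow).
Δρ/ρ₀ = −(1.7 × 10⁻⁴)(+4.2) + (7.2 × 10⁻⁴)(+16.59) = 0.0112308.
Δρ = 1025 × (0.0112308) = +11.512 kg m⁻³.
Positive Δρ: denser below, stable.

+11.512 kg m⁻³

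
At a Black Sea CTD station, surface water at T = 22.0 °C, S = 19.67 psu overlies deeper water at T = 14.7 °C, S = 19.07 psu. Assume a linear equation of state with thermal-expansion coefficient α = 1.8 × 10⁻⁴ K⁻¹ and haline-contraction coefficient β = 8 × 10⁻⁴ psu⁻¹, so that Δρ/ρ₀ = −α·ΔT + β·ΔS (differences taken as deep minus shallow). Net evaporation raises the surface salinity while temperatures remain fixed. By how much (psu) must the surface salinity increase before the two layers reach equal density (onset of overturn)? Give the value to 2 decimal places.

1.04 psu

Neutral buoyancy requires −α(T_deep − T_surf) + β(S_deep − S_surf′) = 0.
S_surf′ = S_deep − (α/β)·ΔT = 19.07 − (1.8 × 10⁻⁴/8 × 10⁻⁴)·(-7.3) = 20.7125 psu.
Increase required: 20.7125 − 19.67 = 1.0425 psu.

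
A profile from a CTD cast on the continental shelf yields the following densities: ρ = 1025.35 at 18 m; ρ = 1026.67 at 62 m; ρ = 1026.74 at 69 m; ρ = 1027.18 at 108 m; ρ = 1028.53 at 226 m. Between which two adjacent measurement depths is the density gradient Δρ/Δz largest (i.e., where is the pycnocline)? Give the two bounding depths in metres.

Compute the density gradient over each adjacent pair:
  18–62 m: Δρ/Δz = 1.32/44 = 0.030 kg m⁻⁴
  62–69 m: Δρ/Δz = 0.07/7 = 0.010 kg m⁻⁴
  69–108 m: Δρ/Δz = 0.44/39 = 0.011 kg m⁻⁴
  108–226 m: Δρ/Δz = 1.35/118 = 0.011 kg m⁻⁴
The largest gradient is in the 18–62 m interval — the pycnocline.

18–62 m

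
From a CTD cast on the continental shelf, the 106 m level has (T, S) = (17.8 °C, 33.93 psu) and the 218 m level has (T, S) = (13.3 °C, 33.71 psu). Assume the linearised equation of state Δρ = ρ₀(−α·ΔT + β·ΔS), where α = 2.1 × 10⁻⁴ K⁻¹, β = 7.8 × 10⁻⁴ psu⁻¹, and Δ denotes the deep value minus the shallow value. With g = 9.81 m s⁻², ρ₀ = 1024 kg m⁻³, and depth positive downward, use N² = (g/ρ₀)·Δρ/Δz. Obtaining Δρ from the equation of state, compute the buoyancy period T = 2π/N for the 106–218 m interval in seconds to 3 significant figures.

763 s

ΔT = -4.5 K, ΔS = -0.22 psu (deep − shallow).
Δρ/ρ₀ = −αΔT + βΔS = 9.45 × 10⁻⁴ − 1.716 × 10⁻⁴ = 7.734 × 10⁻⁴, so Δρ ≈ 0.7920 kg m⁻³.
N² = (g/ρ₀)·Δρ/Δz = g·(Δρ/ρ₀)/Δz = 9.81 × 7.734 × 10⁻⁴ / 112 = 6.7742 × 10⁻⁵ s⁻².
N = √(6.7742 × 10⁻⁵) = 8.2306 × 10⁻³ rad s⁻¹ → T = 2π/N = 763.39 s ≈ 763 s.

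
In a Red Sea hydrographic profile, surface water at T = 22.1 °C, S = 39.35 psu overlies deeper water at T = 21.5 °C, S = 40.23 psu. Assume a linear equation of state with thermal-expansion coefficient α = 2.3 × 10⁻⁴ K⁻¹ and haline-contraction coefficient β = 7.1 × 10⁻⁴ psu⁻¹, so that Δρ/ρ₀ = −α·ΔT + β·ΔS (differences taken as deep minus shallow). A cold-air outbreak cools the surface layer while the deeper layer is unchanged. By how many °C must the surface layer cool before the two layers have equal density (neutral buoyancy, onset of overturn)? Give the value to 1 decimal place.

3.3 °C

Neutral buoyancy requires Δρ = 0, i.e. −α(T_deep − T_surf′) + β(S_deep − S_surf) = 0.
T_surf′ = T_deep − (β/α)·ΔS = 21.5 − (7.1 × 10⁻⁴/2.3 × 10⁻⁴)·(+0.88) = 18.783 °C.
Cooling required: 22.1 − (18.783) = 3.317 °C.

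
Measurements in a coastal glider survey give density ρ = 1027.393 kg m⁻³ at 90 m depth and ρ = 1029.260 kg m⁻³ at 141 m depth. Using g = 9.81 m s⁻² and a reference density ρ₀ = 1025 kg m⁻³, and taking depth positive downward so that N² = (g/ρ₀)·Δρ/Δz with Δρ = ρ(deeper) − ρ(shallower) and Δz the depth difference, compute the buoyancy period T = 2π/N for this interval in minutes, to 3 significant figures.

Δρ = 1029.260 − 1027.393 = 1.867 kg m⁻³ over Δz = 141 − 90 = 51 m.
N² = (9.81/1025) × (1.867/51) = 3.5036 × 10⁻⁴ s⁻².
N = √(3.5036 × 10⁻⁴) = 0.018718 rad s⁻¹, so T = 2π/N = 335.68 s = 5.5947 min ≈ 5.59 min.

5.59 min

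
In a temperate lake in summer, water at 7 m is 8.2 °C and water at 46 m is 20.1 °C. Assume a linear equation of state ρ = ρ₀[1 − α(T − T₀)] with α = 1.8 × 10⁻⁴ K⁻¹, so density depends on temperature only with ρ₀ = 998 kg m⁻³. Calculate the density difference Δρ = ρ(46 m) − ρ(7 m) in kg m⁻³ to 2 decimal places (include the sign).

-2.14 kg m⁻³

ΔT = +11.9 K, Δρ/ρ₀ = −αΔT = -2.142 × 10⁻³.
Δρ = 998 × (-2.142 × 10⁻³) = -2.14 kg m⁻³.
Negative Δρ: lighter below, statically unstable.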